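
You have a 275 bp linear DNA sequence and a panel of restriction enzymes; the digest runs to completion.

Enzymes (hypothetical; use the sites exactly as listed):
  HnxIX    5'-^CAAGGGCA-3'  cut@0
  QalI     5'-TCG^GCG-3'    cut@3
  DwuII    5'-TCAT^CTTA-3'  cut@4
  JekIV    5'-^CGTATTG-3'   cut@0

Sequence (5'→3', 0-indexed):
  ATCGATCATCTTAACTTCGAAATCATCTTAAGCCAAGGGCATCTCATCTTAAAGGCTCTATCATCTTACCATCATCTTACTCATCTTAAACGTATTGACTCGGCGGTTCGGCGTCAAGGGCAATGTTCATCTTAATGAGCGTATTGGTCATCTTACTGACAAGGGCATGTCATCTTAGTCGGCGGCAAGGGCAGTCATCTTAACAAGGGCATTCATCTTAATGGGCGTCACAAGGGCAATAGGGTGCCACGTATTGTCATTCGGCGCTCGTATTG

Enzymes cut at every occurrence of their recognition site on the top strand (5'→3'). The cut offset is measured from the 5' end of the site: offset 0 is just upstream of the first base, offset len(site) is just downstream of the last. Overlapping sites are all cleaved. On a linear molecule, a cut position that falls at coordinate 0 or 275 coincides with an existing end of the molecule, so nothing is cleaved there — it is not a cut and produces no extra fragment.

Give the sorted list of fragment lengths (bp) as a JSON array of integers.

Site scan:
  HnxIX (CAAGGGCA, off=0): starts [33, 114, 159, 185, 203, 230] → cuts [33, 114, 159, 185, 203, 230]
  QalI (TCGGCG, off=3): starts [99, 107, 178, 260] → cuts [102, 110, 181, 263]
  DwuII (TCATCTTA, off=4): starts [5, 22, 43, 60, 71, 80, 126, 147, 169, 194, 212] → cuts [9, 26, 47, 64, 75, 84, 130, 151, 173, 198, 216]
  JekIV (CGTATTG, off=0): starts [90, 139, 249, 268] → cuts [90, 139, 249, 268]

All cut coordinates (distinct, sorted): [9, 26, 33, 47, 64, 75, 84, 90, 102, 110, 114, 130, 139, 151, 159, 173, 181, 185, 198, 203, 216, 230, 249, 263, 268]

Fragment lengths:
  [0,9): 9 bp
  [9,26): 17 bp
  [26,33): 7 bp
  [33,47): 14 bp
  [47,64): 17 bp
  [64,75): 11 bp
  [75,84): 9 bp
  [84,90): 6 bp
  [90,102): 12 bp
  [102,110): 8 bp
  [110,114): 4 bp
  [114,130): 16 bp
  [130,139): 9 bp
  [139,151): 12 bp
  [151,159): 8 bp
  [159,173): 14 bp
  [173,181): 8 bp
  [181,185): 4 bp
  [185,198): 13 bp
  [198,203): 5 bp
  [203,216): 13 bp
  [216,230): 14 bp
  [230,249): 19 bp
  [249,263): 14 bp
  [263,268): 5 bp
  [268,275): 7 bp

[4,4,5,5,6,7,7,8,8,8,9,9,9,11,12,12,13,13,14,14,14,14,16,17,17,19]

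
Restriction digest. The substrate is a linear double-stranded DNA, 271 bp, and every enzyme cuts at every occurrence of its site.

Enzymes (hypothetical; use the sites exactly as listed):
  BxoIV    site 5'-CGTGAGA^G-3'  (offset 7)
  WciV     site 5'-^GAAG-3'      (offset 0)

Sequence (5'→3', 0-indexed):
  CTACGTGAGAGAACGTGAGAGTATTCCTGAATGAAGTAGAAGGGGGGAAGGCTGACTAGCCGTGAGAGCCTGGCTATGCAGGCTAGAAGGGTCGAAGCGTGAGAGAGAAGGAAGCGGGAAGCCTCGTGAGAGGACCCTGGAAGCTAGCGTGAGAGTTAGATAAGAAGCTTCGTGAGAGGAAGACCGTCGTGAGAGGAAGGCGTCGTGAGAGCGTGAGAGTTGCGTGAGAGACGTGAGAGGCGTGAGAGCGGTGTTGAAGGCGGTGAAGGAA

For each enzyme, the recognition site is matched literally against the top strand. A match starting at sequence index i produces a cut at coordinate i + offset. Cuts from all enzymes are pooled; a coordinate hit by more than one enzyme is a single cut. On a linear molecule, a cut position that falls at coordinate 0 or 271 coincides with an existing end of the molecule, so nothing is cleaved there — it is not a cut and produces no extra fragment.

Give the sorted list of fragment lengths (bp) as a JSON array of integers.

[1,1,2,4,6,7,7,8,8,8,8,8,9,9,9,9,10,10,11,11,12,14,14,15,15,16,18,21]

Scan for sites:
  BxoIV CGTGAGAG/7: at [3, 13, 60, 97, 124, 147, 170, 187, 203, 211, 222, 231, 240] ⇒ [10, 20, 67, 104, 131, 154, 177, 194, 210, 218, 229, 238, 247]
  WciV GAAG/0: at [32, 38, 46, 85, 93, 106, 110, 117, 139, 163, 178, 195, 255, 264] ⇒ [32, 38, 46, 85, 93, 106, 110, 117, 139, 163, 178, 195, 255, 264]

Pooled cuts: [10, 20, 32, 38, 46, 67, 85, 93, 104, 106, 110, 117, 131, 139, 154, 163, 177, 178, 194, 195, 210, 218, 229, 238, 247, 255, 264]

Fragments:
  [0,10): 10 bp
  [10,20): 10 bp
  [20,32): 12 bp
  [32,38): 6 bp
  [38,46): 8 bp
  [46,67): 21 bp
  [67,85): 18 bp
  [85,93): 8 bp
  [93,104): 11 bp
  [104,106): 2 bp
  [106,110): 4 bp
  [110,117): 7 bp
  [117,131): 14 bp
  [131,139): 8 bp
  [139,154): 15 bp
  [154,163): 9 bp
  [163,177): 14 bp
  [177,178): 1 bp
  [178,194): 16 bp
  [194,195): 1 bp
  [195,210): 15 bp
  [210,218): 8 bp
  [218,229): 11 bp
  [229,238): 9 bp
  [238,247): 9 bp
  [247,255): 8 bp
  [255,264): 9 bp
  [264,271): 7 bp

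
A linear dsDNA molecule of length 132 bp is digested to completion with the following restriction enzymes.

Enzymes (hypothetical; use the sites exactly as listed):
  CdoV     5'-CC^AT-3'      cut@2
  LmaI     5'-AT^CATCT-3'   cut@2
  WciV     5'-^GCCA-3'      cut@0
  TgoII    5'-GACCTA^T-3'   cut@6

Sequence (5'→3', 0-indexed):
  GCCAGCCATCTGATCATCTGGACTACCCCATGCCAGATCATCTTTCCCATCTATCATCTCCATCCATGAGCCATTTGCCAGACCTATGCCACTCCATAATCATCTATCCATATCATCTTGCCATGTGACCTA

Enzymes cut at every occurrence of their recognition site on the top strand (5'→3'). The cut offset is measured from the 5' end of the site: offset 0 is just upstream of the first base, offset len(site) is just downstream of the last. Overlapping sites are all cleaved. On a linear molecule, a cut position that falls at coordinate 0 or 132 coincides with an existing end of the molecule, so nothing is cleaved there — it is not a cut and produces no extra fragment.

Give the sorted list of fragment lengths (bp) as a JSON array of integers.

Per-enzyme occurrences:
  CdoV CCAT/2: at [5, 27, 46, 59, 63, 70, 93, 107, 120] ⇒ [7, 29, 48, 61, 65, 72, 95, 109, 122]
  LmaI ATCATCT/2: at [12, 36, 52, 98, 111] ⇒ [14, 38, 54, 100, 113]
  WciV GCCA/0: at [0, 4, 31, 69, 76, 87, 119] ⇒ [4, 31, 69, 76, 87, 119] (position 0 is a terminus of the linear molecule — no cut)
  TgoII GACCTAT/6: at [80] ⇒ [86]

Pooled cuts: [4, 7, 14, 29, 31, 38, 48, 54, 61, 65, 69, 72, 76, 86, 87, 95, 100, 109, 113, 119, 122]

Fragments:
  [0,4): 4 bp
  [4,7): 3 bp
  [7,14): 7 bp
  [14,29): 15 bp
  [29,31): 2 bp
  [31,38): 7 bp
  [38,48): 10 bp
  [48,54): 6 bp
  [54,61): 7 bp
  [61,65): 4 bp
  [65,69): 4 bp
  [69,72): 3 bp
  [72,76): 4 bp
  [76,86): 10 bp
  [86,87): 1 bp
  [87,95): 8 bp
  [95,100): 5 bp
  [100,109): 9 bp
  [109,113): 4 bp
  [113,119): 6 bp
  [119,122): 3 bp
  [122,132): 10 bp

[1,2,3,3,3,4,4,4,4,4,5,6,6,7,7,7,8,9,10,10,10,15]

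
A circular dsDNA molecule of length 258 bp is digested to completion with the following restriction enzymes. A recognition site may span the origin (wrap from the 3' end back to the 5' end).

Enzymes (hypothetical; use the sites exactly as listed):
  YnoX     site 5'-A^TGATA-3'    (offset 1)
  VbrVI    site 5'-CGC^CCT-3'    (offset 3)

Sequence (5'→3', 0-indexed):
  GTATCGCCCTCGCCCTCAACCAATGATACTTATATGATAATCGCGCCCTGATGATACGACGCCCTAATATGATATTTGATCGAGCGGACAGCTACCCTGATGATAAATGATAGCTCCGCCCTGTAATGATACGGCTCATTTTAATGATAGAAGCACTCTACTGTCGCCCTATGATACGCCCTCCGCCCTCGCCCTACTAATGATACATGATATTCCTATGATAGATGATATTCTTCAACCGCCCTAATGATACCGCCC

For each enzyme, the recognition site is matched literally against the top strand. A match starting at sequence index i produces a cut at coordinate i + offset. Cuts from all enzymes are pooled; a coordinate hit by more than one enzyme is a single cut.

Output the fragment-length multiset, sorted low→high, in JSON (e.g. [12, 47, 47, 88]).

[4,5,5,6,6,7,7,7,7,7,7,8,8,10,11,11,11,12,12,17,18,18,23,31]

Per-enzyme occurrences:
  YnoX (ATGATA, off=1): starts [22, 33, 50, 68, 99, 106, 125, 143, 170, 199, 206, 217, 224, 246] → cuts [23, 34, 51, 69, 100, 107, 126, 144, 171, 200, 207, 218, 225, 247]
  VbrVI (CGCCCT, off=3): starts [4, 10, 43, 59, 116, 164, 176, 183, 189, 239] → cuts [7, 13, 46, 62, 119, 167, 179, 186, 192, 242]

Pooled cuts: [7, 13, 23, 34, 46, 51, 62, 69, 100, 107, 119, 126, 144, 167, 171, 179, 186, 192, 200, 207, 218, 225, 242, 247]

Fragment lengths:
  7→13: 6 bp
  13→23: 10 bp
  23→34: 11 bp
  34→46: 12 bp
  46→51: 5 bp
  51→62: 11 bp
  62→69: 7 bp
  69→100: 31 bp
  100→107: 7 bp
  107→119: 12 bp
  119→126: 7 bp
  126→144: 18 bp
  144→167: 23 bp
  167→171: 4 bp
  171→179: 8 bp
  179→186: 7 bp
  186→192: 6 bp
  192→200: 8 bp
  200→207: 7 bp
  207→218: 11 bp
  218→225: 7 bp
  225→242: 17 bp
  242→247: 5 bp
  247→7 (wrap): 258-247+7 = 18 bp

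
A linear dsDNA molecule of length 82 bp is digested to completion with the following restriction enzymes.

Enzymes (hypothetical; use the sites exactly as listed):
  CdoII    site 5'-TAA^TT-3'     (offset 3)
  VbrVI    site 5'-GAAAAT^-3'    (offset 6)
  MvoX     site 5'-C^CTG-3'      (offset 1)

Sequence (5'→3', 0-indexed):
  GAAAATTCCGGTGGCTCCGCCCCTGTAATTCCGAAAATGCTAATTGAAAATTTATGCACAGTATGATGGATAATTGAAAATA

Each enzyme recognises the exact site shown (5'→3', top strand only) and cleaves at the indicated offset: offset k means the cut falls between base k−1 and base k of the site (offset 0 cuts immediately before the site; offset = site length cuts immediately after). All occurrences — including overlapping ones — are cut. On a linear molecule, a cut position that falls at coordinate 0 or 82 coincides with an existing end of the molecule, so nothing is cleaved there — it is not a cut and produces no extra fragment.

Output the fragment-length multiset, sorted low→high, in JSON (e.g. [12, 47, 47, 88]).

[1,5,6,6,8,8,10,16,22]

Per-enzyme occurrences:
  CdoII TAATT/3: at [25, 40, 70] ⇒ [28, 43, 73]
  VbrVI GAAAAT/6: at [0, 32, 45, 75] ⇒ [6, 38, 51, 81]
  MvoX CCTG/1: at [21] ⇒ [22]

Pooled cuts: [6, 22, 28, 38, 43, 51, 73, 81]

Fragment lengths:
  [0,6): 6 bp
  [6,22): 16 bp
  [22,28): 6 bp
  [28,38): 10 bp
  [38,43): 5 bp
  [43,51): 8 bp
  [51,73): 22 bp
  [73,81): 8 bp
  [81,82): 1 bp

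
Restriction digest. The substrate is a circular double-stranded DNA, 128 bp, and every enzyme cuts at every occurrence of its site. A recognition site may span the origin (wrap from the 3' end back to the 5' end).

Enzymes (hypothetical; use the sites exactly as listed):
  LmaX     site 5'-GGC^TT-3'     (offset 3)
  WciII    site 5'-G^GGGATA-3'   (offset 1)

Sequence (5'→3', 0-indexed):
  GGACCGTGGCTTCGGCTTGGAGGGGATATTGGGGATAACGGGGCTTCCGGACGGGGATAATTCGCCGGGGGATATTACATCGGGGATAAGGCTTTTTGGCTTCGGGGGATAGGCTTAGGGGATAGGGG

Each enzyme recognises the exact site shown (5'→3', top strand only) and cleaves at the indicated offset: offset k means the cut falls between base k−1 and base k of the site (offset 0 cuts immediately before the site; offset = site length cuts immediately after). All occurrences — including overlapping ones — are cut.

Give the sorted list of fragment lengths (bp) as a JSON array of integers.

Per-enzyme occurrences:
  LmaX GGCTT/3: at [7, 13, 41, 89, 97, 111] ⇒ [10, 16, 44, 92, 100, 114]
  WciII GGGGATA/1: at [21, 30, 52, 67, 81, 104, 117] ⇒ [22, 31, 53, 68, 82, 105, 118]

Pooled cuts: [10, 16, 22, 31, 44, 53, 68, 82, 92, 100, 105, 114, 118]

Fragment lengths:
  10→16: 6 bp
  16→22: 6 bp
  22→31: 9 bp
  31→44: 13 bp
  44→53: 9 bp
  53→68: 15 bp
  68→82: 14 bp
  82→92: 10 bp
  92→100: 8 bp
  100→105: 5 bp
  105→114: 9 bp
  114→118: 4 bp
  118→10 (wrap): 128-118+10 = 20 bp

[4,5,6,6,8,9,9,9,10,13,14,15,20]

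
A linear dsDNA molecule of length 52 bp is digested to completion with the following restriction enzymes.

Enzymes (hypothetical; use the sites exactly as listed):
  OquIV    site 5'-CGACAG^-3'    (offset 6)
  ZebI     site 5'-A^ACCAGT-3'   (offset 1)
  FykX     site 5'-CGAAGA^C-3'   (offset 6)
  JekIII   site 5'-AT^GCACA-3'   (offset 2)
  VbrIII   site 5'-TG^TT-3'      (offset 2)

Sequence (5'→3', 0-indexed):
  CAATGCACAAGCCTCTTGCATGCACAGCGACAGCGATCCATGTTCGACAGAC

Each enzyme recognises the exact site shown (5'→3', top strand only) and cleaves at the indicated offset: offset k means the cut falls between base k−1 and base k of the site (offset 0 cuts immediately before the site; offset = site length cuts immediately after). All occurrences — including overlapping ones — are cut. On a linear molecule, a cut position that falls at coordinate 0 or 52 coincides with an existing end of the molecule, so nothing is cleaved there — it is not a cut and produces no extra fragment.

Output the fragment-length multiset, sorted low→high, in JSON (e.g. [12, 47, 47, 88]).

[2,4,8,9,12,17]

Per-enzyme occurrences:
  OquIV (CGACAG, off=6): starts [27, 44] → cuts [33, 50]
  ZebI (AACCAGT, off=1): no sites
  FykX (CGAAGAC, off=6): no sites
  JekIII (ATGCACA, off=2): starts [2, 19] → cuts [4, 21]
  VbrIII (TGTT, off=2): starts [40] → cuts [42]

Pooled cuts: [4, 21, 33, 42, 50]

Fragment lengths:
  [0,4): 4 bp
  [4,21): 17 bp
  [21,33): 12 bp
  [33,42): 9 bp
  [42,50): 8 bp
  [50,52): 2 bp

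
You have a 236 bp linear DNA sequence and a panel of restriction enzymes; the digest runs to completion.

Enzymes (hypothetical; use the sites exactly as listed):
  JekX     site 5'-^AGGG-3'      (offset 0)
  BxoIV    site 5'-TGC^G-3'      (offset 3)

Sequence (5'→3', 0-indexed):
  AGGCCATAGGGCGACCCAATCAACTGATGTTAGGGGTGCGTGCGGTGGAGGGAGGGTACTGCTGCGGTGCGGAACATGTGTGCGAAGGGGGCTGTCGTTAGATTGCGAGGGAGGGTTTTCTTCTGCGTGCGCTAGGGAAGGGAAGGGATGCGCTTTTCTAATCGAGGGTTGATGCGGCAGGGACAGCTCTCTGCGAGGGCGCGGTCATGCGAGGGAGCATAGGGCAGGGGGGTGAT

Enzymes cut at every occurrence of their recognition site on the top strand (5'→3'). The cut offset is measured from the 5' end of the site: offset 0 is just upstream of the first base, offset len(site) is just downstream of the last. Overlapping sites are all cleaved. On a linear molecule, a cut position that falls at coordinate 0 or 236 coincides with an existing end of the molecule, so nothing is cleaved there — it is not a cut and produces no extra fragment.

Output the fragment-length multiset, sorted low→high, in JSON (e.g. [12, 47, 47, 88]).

[1,1,1,2,3,3,4,4,4,4,5,5,5,5,5,7,8,8,9,11,11,13,13,13,15,15,16,21,24]

Scan for sites:
  JekX AGGG/0: at [7, 31, 48, 52, 85, 107, 111, 133, 138, 143, 164, 178, 195, 211, 220, 225] ⇒ [7, 31, 48, 52, 85, 107, 111, 133, 138, 143, 164, 178, 195, 211, 220, 225]
  BxoIV TGCG/3: at [36, 40, 62, 67, 80, 103, 123, 127, 148, 172, 191, 207] ⇒ [39, 43, 65, 70, 83, 106, 126, 130, 151, 175, 194, 210]

Pooled cuts: [7, 31, 39, 43, 48, 52, 65, 70, 83, 85, 106, 107, 111, 126, 130, 133, 138, 143, 151, 164, 175, 178, 194, 195, 210, 211, 220, 225]

Fragment lengths:
  [0,7): 7 bp
  [7,31): 24 bp
  [31,39): 8 bp
  [39,43): 4 bp
  [43,48): 5 bp
  [48,52): 4 bp
  [52,65): 13 bp
  [65,70): 5 bp
  [70,83): 13 bp
  [83,85): 2 bp
  [85,106): 21 bp
  [106,107): 1 bp
  [107,111): 4 bp
  [111,126): 15 bp
  [126,130): 4 bp
  [130,133): 3 bp
  [133,138): 5 bp
  [138,143): 5 bp
  [143,151): 8 bp
  [151,164): 13 bp
  [164,175): 11 bp
  [175,178): 3 bp
  [178,194): 16 bp
  [194,195): 1 bp
  [195,210): 15 bp
  [210,211): 1 bp
  [211,220): 9 bp
  [220,225): 5 bp
  [225,236): 11 bp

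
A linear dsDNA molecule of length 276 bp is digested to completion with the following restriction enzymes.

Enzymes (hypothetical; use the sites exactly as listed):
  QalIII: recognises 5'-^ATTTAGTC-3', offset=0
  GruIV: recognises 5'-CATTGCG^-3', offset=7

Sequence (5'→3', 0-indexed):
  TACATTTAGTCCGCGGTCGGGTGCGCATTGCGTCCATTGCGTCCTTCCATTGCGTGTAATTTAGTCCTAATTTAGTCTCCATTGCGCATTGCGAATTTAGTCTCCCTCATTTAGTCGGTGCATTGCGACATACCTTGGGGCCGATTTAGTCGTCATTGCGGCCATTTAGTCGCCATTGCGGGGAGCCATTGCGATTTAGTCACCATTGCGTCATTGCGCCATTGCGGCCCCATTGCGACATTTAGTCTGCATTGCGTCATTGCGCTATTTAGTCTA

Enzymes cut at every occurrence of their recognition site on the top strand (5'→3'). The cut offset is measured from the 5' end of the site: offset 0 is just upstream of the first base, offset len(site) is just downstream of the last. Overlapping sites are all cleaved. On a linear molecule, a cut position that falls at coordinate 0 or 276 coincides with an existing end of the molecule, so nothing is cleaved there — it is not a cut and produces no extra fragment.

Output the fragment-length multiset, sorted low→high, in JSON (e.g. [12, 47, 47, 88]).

[1,2,2,3,3,4,7,8,8,8,9,10,11,11,13,13,14,16,17,17,17,17,17,19,29]

Per-enzyme occurrences:
  QalIII (ATTTAGTC, off=0): starts [3, 58, 69, 94, 108, 143, 163, 193, 239, 266] → cuts [3, 58, 69, 94, 108, 143, 163, 193, 239, 266]
  GruIV (CATTGCG, off=7): starts [25, 34, 47, 79, 86, 120, 153, 173, 186, 203, 211, 219, 230, 249, 257] → cuts [32, 41, 54, 86, 93, 127, 160, 180, 193, 210, 218, 226, 237, 256, 264]

Pooled cuts: [3, 32, 41, 54, 58, 69, 86, 93, 94, 108, 127, 143, 160, 163, 180, 193, 210, 218, 226, 237, 239, 256, 264, 266]

Fragment lengths:
  [0,3): 3 bp
  [3,32): 29 bp
  [32,41): 9 bp
  [41,54): 13 bp
  [54,58): 4 bp
  [58,69): 11 bp
  [69,86): 17 bp
  [86,93): 7 bp
  [93,94): 1 bp
  [94,108): 14 bp
  [108,127): 19 bp
  [127,143): 16 bp
  [143,160): 17 bp
  [160,163): 3 bp
  [163,180): 17 bp
  [180,193): 13 bp
  [193,210): 17 bp
  [210,218): 8 bp
  [218,226): 8 bp
  [226,237): 11 bp
  [237,239): 2 bp
  [239,256): 17 bp
  [256,264): 8 bp
  [264,266): 2 bp
  [266,276): 10 bp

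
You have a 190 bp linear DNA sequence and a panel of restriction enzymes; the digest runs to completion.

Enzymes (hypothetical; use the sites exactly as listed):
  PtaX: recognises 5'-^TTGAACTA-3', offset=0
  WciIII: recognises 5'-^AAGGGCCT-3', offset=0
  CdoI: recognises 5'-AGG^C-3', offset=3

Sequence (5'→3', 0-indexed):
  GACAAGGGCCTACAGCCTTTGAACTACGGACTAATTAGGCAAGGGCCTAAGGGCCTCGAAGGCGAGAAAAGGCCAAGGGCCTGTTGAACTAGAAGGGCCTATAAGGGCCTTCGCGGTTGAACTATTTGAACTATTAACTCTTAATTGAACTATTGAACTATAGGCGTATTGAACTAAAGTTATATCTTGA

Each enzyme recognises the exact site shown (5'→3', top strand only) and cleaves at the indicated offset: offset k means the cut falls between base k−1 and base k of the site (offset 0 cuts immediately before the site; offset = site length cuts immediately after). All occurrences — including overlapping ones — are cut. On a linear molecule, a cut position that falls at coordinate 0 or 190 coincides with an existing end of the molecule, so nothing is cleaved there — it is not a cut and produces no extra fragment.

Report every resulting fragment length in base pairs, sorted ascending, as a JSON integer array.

Scan for sites:
  PtaX TTGAACTA/0: at [18, 83, 116, 125, 144, 152, 168] ⇒ [18, 83, 116, 125, 144, 152, 168]
  WciIII AAGGGCCT/0: at [3, 40, 48, 74, 92, 102] ⇒ [3, 40, 48, 74, 92, 102]
  CdoI AGGC/3: at [36, 59, 69, 161] ⇒ [39, 62, 72, 164]

Pooled cuts: [3, 18, 39, 40, 48, 62, 72, 74, 83, 92, 102, 116, 125, 144, 152, 164, 168]

Fragment lengths:
  [0,3): 3 bp
  [3,18): 15 bp
  [18,39): 21 bp
  [39,40): 1 bp
  [40,48): 8 bp
  [48,62): 14 bp
  [62,72): 10 bp
  [72,74): 2 bp
  [74,83): 9 bp
  [83,92): 9 bp
  [92,102): 10 bp
  [102,116): 14 bp
  [116,125): 9 bp
  [125,144): 19 bp
  [144,152): 8 bp
  [152,164): 12 bp
  [164,168): 4 bp
  [168,190): 22 bp

[1,2,3,4,8,8,9,9,9,10,10,12,14,14,15,19,21,22]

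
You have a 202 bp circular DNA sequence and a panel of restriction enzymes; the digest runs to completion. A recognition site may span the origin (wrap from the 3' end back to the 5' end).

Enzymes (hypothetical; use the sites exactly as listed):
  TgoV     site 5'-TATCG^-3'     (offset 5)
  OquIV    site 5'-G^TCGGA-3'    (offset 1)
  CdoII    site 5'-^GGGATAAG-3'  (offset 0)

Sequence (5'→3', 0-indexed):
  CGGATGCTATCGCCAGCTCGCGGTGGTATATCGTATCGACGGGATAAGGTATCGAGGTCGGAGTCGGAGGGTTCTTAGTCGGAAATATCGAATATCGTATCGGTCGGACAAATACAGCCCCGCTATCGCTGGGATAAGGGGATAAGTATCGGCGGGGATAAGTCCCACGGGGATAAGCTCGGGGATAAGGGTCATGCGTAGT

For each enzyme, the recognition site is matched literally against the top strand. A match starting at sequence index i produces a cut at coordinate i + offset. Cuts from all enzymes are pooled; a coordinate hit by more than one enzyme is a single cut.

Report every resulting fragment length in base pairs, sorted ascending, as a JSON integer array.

[1,2,2,3,3,5,5,6,7,8,12,12,13,13,14,15,15,20,21,25]

Site scan:
  TgoV TATCG/5: at [7, 28, 33, 49, 85, 92, 97, 123, 146] ⇒ [12, 33, 38, 54, 90, 97, 102, 128, 151]
  OquIV GTCGGA/1: at [56, 62, 77, 102, 200] ⇒ [57, 63, 78, 103, 201]
  CdoII GGGATAAG/0: at [40, 130, 138, 154, 169, 181] ⇒ [40, 130, 138, 154, 169, 181]

Pooled cuts: [12, 33, 38, 40, 54, 57, 63, 78, 90, 97, 102, 103, 128, 130, 138, 151, 154, 169, 181, 201]

Fragment lengths:
  12→33: 21 bp
  33→38: 5 bp
  38→40: 2 bp
  40→54: 14 bp
  54→57: 3 bp
  57→63: 6 bp
  63→78: 15 bp
  78→90: 12 bp
  90→97: 7 bp
  97→102: 5 bp
  102→103: 1 bp
  103→128: 25 bp
  128→130: 2 bp
  130→138: 8 bp
  138→151: 13 bp
  151→154: 3 bp
  154→169: 15 bp
  169→181: 12 bp
  181→201: 20 bp
  201→12 (wrap): 202-201+12 = 13 bp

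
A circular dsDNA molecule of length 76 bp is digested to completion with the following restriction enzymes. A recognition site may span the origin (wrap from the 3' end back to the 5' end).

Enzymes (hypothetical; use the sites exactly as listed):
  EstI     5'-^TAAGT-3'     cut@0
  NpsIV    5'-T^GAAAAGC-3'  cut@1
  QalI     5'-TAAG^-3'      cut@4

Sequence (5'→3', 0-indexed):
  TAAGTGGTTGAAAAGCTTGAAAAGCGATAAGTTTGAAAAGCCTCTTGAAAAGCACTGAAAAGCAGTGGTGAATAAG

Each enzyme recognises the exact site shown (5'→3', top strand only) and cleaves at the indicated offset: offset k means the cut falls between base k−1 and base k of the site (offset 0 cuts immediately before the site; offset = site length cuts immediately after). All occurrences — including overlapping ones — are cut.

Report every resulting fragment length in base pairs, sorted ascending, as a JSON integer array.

Site scan:
  EstI TAAGT/0: at [0, 27, 72] ⇒ [0, 27, 72]
  NpsIV TGAAAAGC/1: at [8, 17, 33, 45, 55] ⇒ [9, 18, 34, 46, 56]
  QalI TAAG/4: at [0, 27, 72] ⇒ [0, 4, 31]

All cut coordinates (distinct, sorted): [0, 4, 9, 18, 27, 31, 34, 46, 56, 72]

Fragments:
  0→4: 4 bp
  4→9: 5 bp
  9→18: 9 bp
  18→27: 9 bp
  27→31: 4 bp
  31→34: 3 bp
  34→46: 12 bp
  46→56: 10 bp
  56→72: 16 bp
  72→0 (wrap): 76-72+0 = 4 bp

[3,4,4,4,5,9,9,10,12,16]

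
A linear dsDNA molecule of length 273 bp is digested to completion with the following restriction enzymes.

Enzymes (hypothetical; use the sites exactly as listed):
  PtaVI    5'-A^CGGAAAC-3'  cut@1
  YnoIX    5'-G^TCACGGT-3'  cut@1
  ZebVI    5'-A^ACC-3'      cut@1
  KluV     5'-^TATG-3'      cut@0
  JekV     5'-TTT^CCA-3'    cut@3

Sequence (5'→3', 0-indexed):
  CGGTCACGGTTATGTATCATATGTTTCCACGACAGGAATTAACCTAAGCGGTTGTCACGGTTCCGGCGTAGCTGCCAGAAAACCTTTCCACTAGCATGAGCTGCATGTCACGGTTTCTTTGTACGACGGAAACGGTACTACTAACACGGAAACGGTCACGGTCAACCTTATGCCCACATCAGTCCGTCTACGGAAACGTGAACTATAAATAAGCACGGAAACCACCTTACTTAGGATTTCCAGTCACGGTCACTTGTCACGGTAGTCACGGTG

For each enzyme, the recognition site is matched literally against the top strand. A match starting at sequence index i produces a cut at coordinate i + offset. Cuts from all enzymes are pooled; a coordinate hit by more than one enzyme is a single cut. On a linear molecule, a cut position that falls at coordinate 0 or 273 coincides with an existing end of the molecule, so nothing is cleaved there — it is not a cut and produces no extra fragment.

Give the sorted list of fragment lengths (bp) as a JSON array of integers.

Scan for sites:
  PtaVI (ACGGAAAC, off=1): starts [125, 145, 189, 214] → cuts [126, 146, 190, 215]
  YnoIX (GTCACGGT, off=1): starts [2, 53, 106, 154, 242, 255, 264] → cuts [3, 54, 107, 155, 243, 256, 265]
  ZebVI (AACC, off=1): starts [40, 80, 163, 219] → cuts [41, 81, 164, 220]
  KluV (TATG, off=0): starts [10, 19, 168] → cuts [10, 19, 168]
  JekV (TTTCCA, off=3): starts [23, 84, 236] → cuts [26, 87, 239]

All cut coordinates (distinct, sorted): [3, 10, 19, 26, 41, 54, 81, 87, 107, 126, 146, 155, 164, 168, 190, 215, 220, 239, 243, 256, 265]

Fragments:
  [0,3): 3 bp
  [3,10): 7 bp
  [10,19): 9 bp
  [19,26): 7 bp
  [26,41): 15 bp
  [41,54): 13 bp
  [54,81): 27 bp
  [81,87): 6 bp
  [87,107): 20 bp
  [107,126): 19 bp
  [126,146): 20 bp
  [146,155): 9 bp
  [155,164): 9 bp
  [164,168): 4 bp
  [168,190): 22 bp
  [190,215): 25 bp
  [215,220): 5 bp
  [220,239): 19 bp
  [239,243): 4 bp
  [243,256): 13 bp
  [256,265): 9 bp
  [265,273): 8 bp

[3,4,4,5,6,7,7,8,9,9,9,9,13,13,15,19,19,20,20,22,25,27]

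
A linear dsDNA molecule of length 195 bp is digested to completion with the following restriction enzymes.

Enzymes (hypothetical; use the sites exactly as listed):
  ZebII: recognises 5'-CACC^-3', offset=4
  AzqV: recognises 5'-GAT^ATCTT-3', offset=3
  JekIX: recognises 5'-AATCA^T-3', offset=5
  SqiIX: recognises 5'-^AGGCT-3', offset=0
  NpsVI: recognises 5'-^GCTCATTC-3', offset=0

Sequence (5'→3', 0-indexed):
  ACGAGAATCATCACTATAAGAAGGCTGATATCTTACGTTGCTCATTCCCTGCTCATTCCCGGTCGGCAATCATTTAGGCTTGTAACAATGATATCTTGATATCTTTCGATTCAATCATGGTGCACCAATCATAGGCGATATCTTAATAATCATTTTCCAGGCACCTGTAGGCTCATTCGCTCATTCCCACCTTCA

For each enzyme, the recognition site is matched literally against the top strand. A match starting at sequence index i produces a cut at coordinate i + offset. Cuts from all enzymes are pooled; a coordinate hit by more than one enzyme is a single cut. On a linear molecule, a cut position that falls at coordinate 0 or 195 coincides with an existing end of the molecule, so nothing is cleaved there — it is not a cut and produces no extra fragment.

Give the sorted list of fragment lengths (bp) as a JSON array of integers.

Per-enzyme occurrences:
  ZebII CACC/4: at [122, 161, 187] ⇒ [126, 165, 191]
  AzqV GATATCTT/3: at [26, 89, 97, 136] ⇒ [29, 92, 100, 139]
  JekIX AATCAT/5: at [5, 67, 112, 126, 147] ⇒ [10, 72, 117, 131, 152]
  SqiIX AGGCT/0: at [21, 75, 168] ⇒ [21, 75, 168]
  NpsVI GCTCATTC/0: at [39, 50, 170, 178] ⇒ [39, 50, 170, 178]

All cut coordinates (distinct, sorted): [10, 21, 29, 39, 50, 72, 75, 92, 100, 117, 126, 131, 139, 152, 165, 168, 170, 178, 191]

Fragment lengths:
  [0,10): 10 bp
  [10,21): 11 bp
  [21,29): 8 bp
  [29,39): 10 bp
  [39,50): 11 bp
  [50,72): 22 bp
  [72,75): 3 bp
  [75,92): 17 bp
  [92,100): 8 bp
  [100,117): 17 bp
  [117,126): 9 bp
  [126,131): 5 bp
  [131,139): 8 bp
  [139,152): 13 bp
  [152,165): 13 bp
  [165,168): 3 bp
  [168,170): 2 bp
  [170,178): 8 bp
  [178,191): 13 bp
  [191,195): 4 bp

[2,3,3,4,5,8,8,8,8,9,10,10,11,11,13,13,13,17,17,22]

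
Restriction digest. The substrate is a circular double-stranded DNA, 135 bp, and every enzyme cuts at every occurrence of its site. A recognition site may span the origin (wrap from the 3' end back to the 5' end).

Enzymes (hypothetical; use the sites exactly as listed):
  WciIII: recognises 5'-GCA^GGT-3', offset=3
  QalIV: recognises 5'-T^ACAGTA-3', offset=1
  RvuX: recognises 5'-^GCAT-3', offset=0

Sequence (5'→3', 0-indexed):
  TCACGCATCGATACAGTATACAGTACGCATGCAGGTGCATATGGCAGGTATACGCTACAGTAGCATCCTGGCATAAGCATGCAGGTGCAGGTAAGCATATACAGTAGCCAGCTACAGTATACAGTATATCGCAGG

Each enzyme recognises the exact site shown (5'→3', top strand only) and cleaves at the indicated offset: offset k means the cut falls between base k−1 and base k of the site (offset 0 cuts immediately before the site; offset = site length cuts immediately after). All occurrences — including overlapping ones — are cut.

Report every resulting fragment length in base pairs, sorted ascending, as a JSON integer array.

[3,5,6,6,6,6,6,7,7,7,7,7,8,8,10,10,13,13]

Per-enzyme occurrences:
  WciIII GCAGGT/3: at [30, 43, 80, 86, 130] ⇒ [33, 46, 83, 89, 133]
  QalIV TACAGTA/1: at [11, 18, 55, 99, 112, 119] ⇒ [12, 19, 56, 100, 113, 120]
  RvuX GCAT/0: at [4, 26, 36, 62, 70, 76, 94] ⇒ [4, 26, 36, 62, 70, 76, 94]

All cut coordinates (distinct, sorted): [4, 12, 19, 26, 33, 36, 46, 56, 62, 70, 76, 83, 89, 94, 100, 113, 120, 133]

Fragments:
  4→12: 8 bp
  12→19: 7 bp
  19→26: 7 bp
  26→33: 7 bp
  33→36: 3 bp
  36→46: 10 bp
  46→56: 10 bp
  56→62: 6 bp
  62→70: 8 bp
  70→76: 6 bp
  76→83: 7 bp
  83→89: 6 bp
  89→94: 5 bp
  94→100: 6 bp
  100→113: 13 bp
  113→120: 7 bp
  120→133: 13 bp
  133→4 (wrap): 135-133+4 = 6 bp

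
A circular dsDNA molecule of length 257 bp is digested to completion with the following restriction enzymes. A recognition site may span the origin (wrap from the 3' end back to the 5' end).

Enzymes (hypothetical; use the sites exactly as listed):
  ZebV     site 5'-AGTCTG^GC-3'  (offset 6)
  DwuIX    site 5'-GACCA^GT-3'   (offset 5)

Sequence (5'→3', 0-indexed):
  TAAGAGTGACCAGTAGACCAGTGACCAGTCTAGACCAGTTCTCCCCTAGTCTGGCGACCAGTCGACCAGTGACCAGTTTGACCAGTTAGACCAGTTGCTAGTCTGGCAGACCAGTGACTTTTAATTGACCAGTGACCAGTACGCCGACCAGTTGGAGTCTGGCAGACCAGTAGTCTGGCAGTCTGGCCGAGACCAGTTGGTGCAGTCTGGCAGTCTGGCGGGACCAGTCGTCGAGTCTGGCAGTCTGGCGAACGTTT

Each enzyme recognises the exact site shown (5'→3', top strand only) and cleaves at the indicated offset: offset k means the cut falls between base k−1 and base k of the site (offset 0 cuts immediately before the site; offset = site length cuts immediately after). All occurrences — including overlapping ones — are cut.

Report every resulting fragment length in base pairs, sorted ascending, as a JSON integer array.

Per-enzyme occurrences:
  ZebV AGTCTGGC/6: at [47, 99, 155, 171, 179, 203, 211, 233, 241] ⇒ [53, 105, 161, 177, 185, 209, 217, 239, 247]
  DwuIX GACCAGT/5: at [7, 15, 22, 32, 55, 63, 70, 79, 88, 108, 126, 133, 145, 164, 190, 221] ⇒ [12, 20, 27, 37, 60, 68, 75, 84, 93, 113, 131, 138, 150, 169, 195, 226]

Pooled cuts: [12, 20, 27, 37, 53, 60, 68, 75, 84, 93, 105, 113, 131, 138, 150, 161, 169, 177, 185, 195, 209, 217, 226, 239, 247]

Fragment lengths:
  12→20: 8 bp
  20→27: 7 bp
  27→37: 10 bp
  37→53: 16 bp
  53→60: 7 bp
  60→68: 8 bp
  68→75: 7 bp
  75→84: 9 bp
  84→93: 9 bp
  93→105: 12 bp
  105→113: 8 bp
  113→131: 18 bp
  131→138: 7 bp
  138→150: 12 bp
  150→161: 11 bp
  161→169: 8 bp
  169→177: 8 bp
  177→185: 8 bp
  185→195: 10 bp
  195→209: 14 bp
  209→217: 8 bp
  217→226: 9 bp
  226→239: 13 bp
  239→247: 8 bp
  247→12 (wrap): 257-247+12 = 22 bp

[7,7,7,7,8,8,8,8,8,8,8,8,9,9,9,10,10,11,12,12,13,14,16,18,22]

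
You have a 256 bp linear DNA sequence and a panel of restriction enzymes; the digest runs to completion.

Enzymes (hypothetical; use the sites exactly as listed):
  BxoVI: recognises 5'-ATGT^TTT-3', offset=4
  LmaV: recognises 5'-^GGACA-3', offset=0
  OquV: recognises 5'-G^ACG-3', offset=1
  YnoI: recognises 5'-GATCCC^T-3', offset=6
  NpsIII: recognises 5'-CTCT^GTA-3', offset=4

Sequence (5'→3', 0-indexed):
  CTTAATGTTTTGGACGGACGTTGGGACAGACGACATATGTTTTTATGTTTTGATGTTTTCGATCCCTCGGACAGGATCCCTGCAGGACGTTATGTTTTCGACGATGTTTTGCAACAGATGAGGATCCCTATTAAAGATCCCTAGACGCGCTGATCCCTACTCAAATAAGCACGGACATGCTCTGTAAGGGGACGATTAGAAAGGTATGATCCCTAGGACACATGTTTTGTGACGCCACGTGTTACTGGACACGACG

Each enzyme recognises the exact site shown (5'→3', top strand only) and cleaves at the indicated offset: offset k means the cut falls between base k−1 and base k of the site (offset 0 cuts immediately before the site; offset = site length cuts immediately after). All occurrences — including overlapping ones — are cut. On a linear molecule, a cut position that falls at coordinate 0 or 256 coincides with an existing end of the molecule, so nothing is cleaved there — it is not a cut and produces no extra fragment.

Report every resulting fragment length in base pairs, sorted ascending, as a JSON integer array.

[2,2,3,3,4,5,5,6,6,6,6,7,7,8,8,8,8,9,10,10,11,11,12,13,13,15,15,21,22]

Scan for sites:
  BxoVI ATGTTTT/4: at [4, 36, 44, 52, 91, 103, 221] ⇒ [8, 40, 48, 56, 95, 107, 225]
  LmaV GGACA/0: at [23, 68, 172, 215, 246] ⇒ [23, 68, 172, 215, 246]
  OquV GACG/1: at [12, 16, 28, 85, 99, 143, 190, 230, 252] ⇒ [13, 17, 29, 86, 100, 144, 191, 231, 253]
  YnoI GATCCCT/6: at [60, 74, 122, 135, 151, 207] ⇒ [66, 80, 128, 141, 157, 213]
  NpsIII CTCTGTA/4: at [179] ⇒ [183]

Pooled cuts: [8, 13, 17, 23, 29, 40, 48, 56, 66, 68, 80, 86, 95, 100, 107, 128, 141, 144, 157, 172, 183, 191, 213, 215, 225, 231, 246, 253]

Fragment lengths:
  [0,8): 8 bp
  [8,13): 5 bp
  [13,17): 4 bp
  [17,23): 6 bp
  [23,29): 6 bp
  [29,40): 11 bp
  [40,48): 8 bp
  [48,56): 8 bp
  [56,66): 10 bp
  [66,68): 2 bp
  [68,80): 12 bp
  [80,86): 6 bp
  [86,95): 9 bp
  [95,100): 5 bp
  [100,107): 7 bp
  [107,128): 21 bp
  [128,141): 13 bp
  [141,144): 3 bp
  [144,157): 13 bp
  [157,172): 15 bp
  [172,183): 11 bp
  [183,191): 8 bp
  [191,213): 22 bp
  [213,215): 2 bp
  [215,225): 10 bp
  [225,231): 6 bp
  [231,246): 15 bp
  [246,253): 7 bp
  [253,256): 3 bp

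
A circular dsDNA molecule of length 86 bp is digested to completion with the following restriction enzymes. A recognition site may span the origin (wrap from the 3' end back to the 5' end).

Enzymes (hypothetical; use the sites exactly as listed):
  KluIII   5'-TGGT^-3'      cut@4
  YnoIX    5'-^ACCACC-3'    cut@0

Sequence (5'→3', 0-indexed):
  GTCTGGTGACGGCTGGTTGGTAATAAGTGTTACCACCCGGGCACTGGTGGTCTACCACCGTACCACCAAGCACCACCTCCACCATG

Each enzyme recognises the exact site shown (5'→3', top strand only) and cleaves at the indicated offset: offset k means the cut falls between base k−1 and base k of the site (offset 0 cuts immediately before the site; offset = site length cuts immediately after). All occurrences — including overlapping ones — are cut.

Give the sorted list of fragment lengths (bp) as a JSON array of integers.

Site scan:
  KluIII TGGT/4: at [3, 13, 17, 44, 47, 84] ⇒ [2, 7, 17, 21, 48, 51]
  YnoIX ACCACC/0: at [31, 53, 61, 71] ⇒ [31, 53, 61, 71]

Pooled cuts: [2, 7, 17, 21, 31, 48, 51, 53, 61, 71]

Fragments:
  2→7: 5 bp
  7→17: 10 bp
  17→21: 4 bp
  21→31: 10 bp
  31→48: 17 bp
  48→51: 3 bp
  51→53: 2 bp
  53→61: 8 bp
  61→71: 10 bp
  71→2 (wrap): 86-71+2 = 17 bp

[2,3,4,5,8,10,10,10,17,17]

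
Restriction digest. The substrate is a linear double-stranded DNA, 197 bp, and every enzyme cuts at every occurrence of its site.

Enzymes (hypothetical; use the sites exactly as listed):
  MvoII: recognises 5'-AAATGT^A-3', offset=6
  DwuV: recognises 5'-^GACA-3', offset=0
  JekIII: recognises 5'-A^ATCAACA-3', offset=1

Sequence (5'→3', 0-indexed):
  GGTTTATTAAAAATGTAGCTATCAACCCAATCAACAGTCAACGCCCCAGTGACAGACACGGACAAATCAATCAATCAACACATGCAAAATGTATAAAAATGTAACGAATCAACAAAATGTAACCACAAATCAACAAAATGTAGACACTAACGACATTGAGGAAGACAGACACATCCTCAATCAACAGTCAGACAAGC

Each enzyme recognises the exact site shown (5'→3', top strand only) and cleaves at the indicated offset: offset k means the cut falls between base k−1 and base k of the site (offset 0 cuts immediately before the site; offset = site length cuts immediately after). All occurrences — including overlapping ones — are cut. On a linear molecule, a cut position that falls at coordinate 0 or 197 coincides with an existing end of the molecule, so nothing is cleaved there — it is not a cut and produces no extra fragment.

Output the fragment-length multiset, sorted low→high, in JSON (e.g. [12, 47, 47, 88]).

[1,4,4,5,6,7,8,9,10,11,12,12,13,13,13,13,16,19,21]

Scan for sites:
  MvoII AAATGTA/6: at [10, 86, 96, 114, 135] ⇒ [16, 92, 102, 120, 141]
  DwuV GACA/0: at [50, 54, 60, 142, 151, 163, 167, 190] ⇒ [50, 54, 60, 142, 151, 163, 167, 190]
  JekIII AATCAACA/1: at [28, 72, 106, 127, 178] ⇒ [29, 73, 107, 128, 179]

Pooled cuts: [16, 29, 50, 54, 60, 73, 92, 102, 107, 120, 128, 141, 142, 151, 163, 167, 179, 190]

Fragments:
  [0,16): 16 bp
  [16,29): 13 bp
  [29,50): 21 bp
  [50,54): 4 bp
  [54,60): 6 bp
  [60,73): 13 bp
  [73,92): 19 bp
  [92,102): 10 bp
  [102,107): 5 bp
  [107,120): 13 bp
  [120,128): 8 bp
  [128,141): 13 bp
  [141,142): 1 bp
  [142,151): 9 bp
  [151,163): 12 bp
  [163,167): 4 bp
  [167,179): 12 bp
  [179,190): 11 bp
  [190,197): 7 bp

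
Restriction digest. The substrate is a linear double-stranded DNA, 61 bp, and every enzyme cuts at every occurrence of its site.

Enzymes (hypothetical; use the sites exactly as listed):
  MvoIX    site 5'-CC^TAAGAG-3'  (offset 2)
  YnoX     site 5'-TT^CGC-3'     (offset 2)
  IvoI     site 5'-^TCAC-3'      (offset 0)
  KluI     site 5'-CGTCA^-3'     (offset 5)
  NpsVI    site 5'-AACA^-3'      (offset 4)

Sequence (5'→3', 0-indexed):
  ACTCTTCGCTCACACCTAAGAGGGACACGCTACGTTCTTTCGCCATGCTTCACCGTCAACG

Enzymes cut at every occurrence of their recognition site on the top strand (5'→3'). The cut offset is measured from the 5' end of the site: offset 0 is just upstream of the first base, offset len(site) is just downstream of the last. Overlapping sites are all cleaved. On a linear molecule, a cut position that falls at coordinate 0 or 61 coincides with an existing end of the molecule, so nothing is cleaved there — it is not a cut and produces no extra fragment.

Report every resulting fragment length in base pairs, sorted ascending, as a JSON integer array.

[3,3,6,7,9,9,24]

Per-enzyme occurrences:
  MvoIX (CCTAAGAG, off=2): starts [14] → cuts [16]
  YnoX (TTCGC, off=2): starts [4, 38] → cuts [6, 40]
  IvoI (TCAC, off=0): starts [9, 49] → cuts [9, 49]
  KluI (CGTCA, off=5): starts [53] → cuts [58]
  NpsVI (AACA, off=4): no sites

Pooled cuts: [6, 9, 16, 40, 49, 58]

Fragments:
  [0,6): 6 bp
  [6,9): 3 bp
  [9,16): 7 bp
  [16,40): 24 bp
  [40,49): 9 bp
  [49,58): 9 bp
  [58,61): 3 bp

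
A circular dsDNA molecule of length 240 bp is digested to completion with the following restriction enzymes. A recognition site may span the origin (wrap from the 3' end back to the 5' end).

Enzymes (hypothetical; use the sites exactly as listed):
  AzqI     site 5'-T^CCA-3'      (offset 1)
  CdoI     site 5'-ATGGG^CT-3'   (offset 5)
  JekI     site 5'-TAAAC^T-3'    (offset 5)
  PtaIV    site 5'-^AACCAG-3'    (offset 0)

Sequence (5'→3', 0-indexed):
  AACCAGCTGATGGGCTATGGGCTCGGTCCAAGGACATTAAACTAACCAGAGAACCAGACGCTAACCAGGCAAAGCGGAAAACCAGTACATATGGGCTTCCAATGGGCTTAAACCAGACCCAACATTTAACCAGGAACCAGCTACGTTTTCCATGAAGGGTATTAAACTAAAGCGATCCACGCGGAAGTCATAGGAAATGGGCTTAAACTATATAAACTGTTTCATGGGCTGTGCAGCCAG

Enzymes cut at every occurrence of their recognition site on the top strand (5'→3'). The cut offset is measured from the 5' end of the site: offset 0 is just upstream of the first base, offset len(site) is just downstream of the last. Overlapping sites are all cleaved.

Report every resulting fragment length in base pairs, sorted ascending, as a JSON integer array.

Site scan:
  AzqI (TCCA, off=1): starts [26, 97, 148, 175] → cuts [27, 98, 149, 176]
  CdoI (ATGGGCT, off=5): starts [9, 16, 90, 101, 196, 223] → cuts [14, 21, 95, 106, 201, 228]
  JekI (TAAACT, off=5): starts [37, 162, 203, 212] → cuts [42, 167, 208, 217]
  PtaIV (AACCAG, off=0): starts [0, 43, 51, 62, 79, 110, 127, 134] → cuts [0, 43, 51, 62, 79, 110, 127, 134]

Pooled cuts: [0, 14, 21, 27, 42, 43, 51, 62, 79, 95, 98, 106, 110, 127, 134, 149, 167, 176, 201, 208, 217, 228]

Fragments:
  0→14: 14 bp
  14→21: 7 bp
  21→27: 6 bp
  27→42: 15 bp
  42→43: 1 bp
  43→51: 8 bp
  51→62: 11 bp
  62→79: 17 bp
  79→95: 16 bp
  95→98: 3 bp
  98→106: 8 bp
  106→110: 4 bp
  110→127: 17 bp
  127→134: 7 bp
  134→149: 15 bp
  149→167: 18 bp
  167→176: 9 bp
  176→201: 25 bp
  201→208: 7 bp
  208→217: 9 bp
  217→228: 11 bp
  228→0 (wrap): 240-228+0 = 12 bp

[1,3,4,6,7,7,7,8,8,9,9,11,11,12,14,15,15,16,17,17,18,25]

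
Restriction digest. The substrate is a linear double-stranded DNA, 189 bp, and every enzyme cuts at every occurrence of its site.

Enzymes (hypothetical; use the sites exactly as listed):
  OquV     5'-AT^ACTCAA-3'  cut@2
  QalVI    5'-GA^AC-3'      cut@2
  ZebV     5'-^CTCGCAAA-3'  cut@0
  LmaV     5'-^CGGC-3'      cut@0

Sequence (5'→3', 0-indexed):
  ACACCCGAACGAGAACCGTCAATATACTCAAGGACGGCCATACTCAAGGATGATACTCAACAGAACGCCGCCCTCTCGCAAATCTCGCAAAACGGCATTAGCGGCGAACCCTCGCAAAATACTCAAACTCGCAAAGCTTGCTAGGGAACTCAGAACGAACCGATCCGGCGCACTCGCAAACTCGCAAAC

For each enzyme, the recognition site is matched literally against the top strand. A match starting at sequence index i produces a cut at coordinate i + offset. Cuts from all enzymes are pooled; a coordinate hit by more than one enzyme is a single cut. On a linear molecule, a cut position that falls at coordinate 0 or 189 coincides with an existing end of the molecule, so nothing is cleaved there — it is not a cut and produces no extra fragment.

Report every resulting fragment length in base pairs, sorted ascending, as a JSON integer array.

[3,4,6,6,7,7,7,7,7,8,8,9,9,9,9,9,10,10,10,11,13,20]

Per-enzyme occurrences:
  OquV (ATACTCAA, off=2): starts [23, 39, 52, 118] → cuts [25, 41, 54, 120]
  QalVI (GAAC, off=2): starts [6, 12, 62, 105, 145, 152, 156] → cuts [8, 14, 64, 107, 147, 154, 158]
  ZebV (CTCGCAAA, off=0): starts [74, 83, 110, 127, 172, 180] → cuts [74, 83, 110, 127, 172, 180]
  LmaV (CGGC, off=0): starts [34, 92, 101, 165] → cuts [34, 92, 101, 165]

Pooled cuts: [8, 14, 25, 34, 41, 54, 64, 74, 83, 92, 101, 107, 110, 120, 127, 147, 154, 158, 165, 172, 180]

Fragment lengths:
  [0,8): 8 bp
  [8,14): 6 bp
  [14,25): 11 bp
  [25,34): 9 bp
  [34,41): 7 bp
  [41,54): 13 bp
  [54,64): 10 bp
  [64,74): 10 bp
  [74,83): 9 bp
  [83,92): 9 bp
  [92,101): 9 bp
  [101,107): 6 bp
  [107,110): 3 bp
  [110,120): 10 bp
  [120,127): 7 bp
  [127,147): 20 bp
  [147,154): 7 bp
  [154,158): 4 bp
  [158,165): 7 bp
  [165,172): 7 bp
  [172,180): 8 bp
  [180,189): 9 bp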